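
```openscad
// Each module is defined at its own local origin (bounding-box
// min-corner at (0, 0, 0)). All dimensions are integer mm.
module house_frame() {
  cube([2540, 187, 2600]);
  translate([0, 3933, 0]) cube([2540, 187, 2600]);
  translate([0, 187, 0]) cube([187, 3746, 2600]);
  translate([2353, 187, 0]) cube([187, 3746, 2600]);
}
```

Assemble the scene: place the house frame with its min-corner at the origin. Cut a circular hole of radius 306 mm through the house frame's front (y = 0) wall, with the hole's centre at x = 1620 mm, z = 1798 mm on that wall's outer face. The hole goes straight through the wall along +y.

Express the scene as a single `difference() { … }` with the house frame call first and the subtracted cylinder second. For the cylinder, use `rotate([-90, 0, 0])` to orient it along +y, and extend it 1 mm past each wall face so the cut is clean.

difference() {
  house_frame();
  translate([1620, -1, 1798]) rotate([-90, 0, 0]) cylinder(h = 189, r = 306);
}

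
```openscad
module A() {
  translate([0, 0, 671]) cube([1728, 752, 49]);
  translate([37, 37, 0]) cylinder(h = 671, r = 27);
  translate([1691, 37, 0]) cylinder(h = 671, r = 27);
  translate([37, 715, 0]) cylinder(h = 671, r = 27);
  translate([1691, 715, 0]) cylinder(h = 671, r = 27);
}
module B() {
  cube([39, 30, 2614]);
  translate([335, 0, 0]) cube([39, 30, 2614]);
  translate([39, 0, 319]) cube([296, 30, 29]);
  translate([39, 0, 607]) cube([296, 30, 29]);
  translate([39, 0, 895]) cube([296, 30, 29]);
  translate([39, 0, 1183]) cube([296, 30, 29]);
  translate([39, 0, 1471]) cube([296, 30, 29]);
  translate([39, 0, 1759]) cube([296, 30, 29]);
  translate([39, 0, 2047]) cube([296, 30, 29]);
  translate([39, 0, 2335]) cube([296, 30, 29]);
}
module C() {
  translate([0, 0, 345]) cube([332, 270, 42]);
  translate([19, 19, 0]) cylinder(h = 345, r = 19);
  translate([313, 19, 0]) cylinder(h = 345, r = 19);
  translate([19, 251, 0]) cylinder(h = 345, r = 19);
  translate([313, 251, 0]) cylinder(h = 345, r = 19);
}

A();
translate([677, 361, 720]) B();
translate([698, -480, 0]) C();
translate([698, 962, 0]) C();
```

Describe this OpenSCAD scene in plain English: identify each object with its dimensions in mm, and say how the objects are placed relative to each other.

A is a table: top 1728 mm (x) × 752 mm (y), 49 mm thick, upper face at z = 720 mm, on four round legs of 54 mm diameter, each leg's bounding box inset 10 mm from the nearest pair of top edges, running from z = 0 to the bottom of the top.

B is a wooden ladder with two side rails of 39×30 mm section and 2614 mm height, set 374 mm apart overall. Between them run 8 rectangular rungs (30 mm deep, 29 mm thick), front faces flush with the rails' −y face. The bottom of the first rung is 319 mm above the floor and each subsequent rung is 288 mm higher than the one below.

C is a simple wooden stool: a rectangular seat 332 mm (x) by 270 mm (y), 42 mm thick, top face at z = 387 mm, on four round legs, each 38 mm in diameter. The legs rest on z = 0, each leg's axis is inset half a diameter from the nearest pair of seat edges (so the leg's bounding box is flush with the corner).

The ladder is on top of the table, centred. Two stools sit around the table at the −y, +y sides.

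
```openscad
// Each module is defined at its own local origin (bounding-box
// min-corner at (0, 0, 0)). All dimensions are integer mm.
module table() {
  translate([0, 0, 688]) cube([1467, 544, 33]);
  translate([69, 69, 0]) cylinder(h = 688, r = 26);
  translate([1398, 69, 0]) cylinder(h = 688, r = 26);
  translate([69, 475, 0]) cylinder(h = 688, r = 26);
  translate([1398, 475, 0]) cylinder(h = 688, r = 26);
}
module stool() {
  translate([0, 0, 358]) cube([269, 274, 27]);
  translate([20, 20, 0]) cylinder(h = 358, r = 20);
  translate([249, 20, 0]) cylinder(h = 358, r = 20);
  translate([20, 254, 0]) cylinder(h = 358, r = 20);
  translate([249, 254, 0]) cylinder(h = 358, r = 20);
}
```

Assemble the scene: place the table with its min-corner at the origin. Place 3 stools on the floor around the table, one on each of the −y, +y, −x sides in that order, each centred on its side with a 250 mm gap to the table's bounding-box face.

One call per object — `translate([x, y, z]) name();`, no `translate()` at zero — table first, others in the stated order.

table();
translate([599, -524, 0]) stool();
translate([599, 794, 0]) stool();
translate([-519, 135, 0]) stool();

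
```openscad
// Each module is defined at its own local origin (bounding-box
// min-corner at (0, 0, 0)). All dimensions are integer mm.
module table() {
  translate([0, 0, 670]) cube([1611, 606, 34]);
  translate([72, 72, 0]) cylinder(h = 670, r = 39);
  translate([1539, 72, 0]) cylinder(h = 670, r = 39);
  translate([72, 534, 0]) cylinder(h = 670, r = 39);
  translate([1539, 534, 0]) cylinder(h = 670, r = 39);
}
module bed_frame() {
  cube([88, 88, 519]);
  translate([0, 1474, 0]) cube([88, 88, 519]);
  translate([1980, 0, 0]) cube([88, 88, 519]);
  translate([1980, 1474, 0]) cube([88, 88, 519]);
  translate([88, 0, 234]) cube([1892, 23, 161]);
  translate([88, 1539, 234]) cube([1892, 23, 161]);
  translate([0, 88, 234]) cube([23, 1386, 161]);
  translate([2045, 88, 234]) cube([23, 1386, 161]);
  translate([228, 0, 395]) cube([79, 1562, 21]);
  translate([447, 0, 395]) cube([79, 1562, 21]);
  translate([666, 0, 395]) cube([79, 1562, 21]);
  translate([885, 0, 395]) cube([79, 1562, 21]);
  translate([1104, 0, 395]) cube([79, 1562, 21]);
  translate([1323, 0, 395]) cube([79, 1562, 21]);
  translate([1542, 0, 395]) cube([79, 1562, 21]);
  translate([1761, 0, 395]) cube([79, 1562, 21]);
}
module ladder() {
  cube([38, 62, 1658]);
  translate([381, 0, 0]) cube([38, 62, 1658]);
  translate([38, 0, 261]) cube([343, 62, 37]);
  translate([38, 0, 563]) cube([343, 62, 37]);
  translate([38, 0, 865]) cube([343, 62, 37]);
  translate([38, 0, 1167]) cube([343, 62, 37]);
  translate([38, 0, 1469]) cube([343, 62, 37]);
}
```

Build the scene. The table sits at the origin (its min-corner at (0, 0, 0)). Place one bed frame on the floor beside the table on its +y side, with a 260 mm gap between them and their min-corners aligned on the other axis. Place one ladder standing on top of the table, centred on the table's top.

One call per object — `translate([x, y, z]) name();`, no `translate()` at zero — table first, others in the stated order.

table();
translate([0, 866, 0]) bed_frame();
translate([596, 272, 704]) ladder();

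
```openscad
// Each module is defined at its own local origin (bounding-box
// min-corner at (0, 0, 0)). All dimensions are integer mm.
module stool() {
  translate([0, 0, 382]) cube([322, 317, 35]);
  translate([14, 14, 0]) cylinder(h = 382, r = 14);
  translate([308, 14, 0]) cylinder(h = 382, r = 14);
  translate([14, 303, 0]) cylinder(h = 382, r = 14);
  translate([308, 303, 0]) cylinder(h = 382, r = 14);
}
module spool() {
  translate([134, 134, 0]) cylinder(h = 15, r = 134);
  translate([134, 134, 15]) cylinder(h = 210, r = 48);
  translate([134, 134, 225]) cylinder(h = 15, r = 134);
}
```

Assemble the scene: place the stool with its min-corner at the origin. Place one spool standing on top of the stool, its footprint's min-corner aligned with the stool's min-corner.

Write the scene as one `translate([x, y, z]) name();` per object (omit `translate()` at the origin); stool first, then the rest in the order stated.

stool();
translate([0, 0, 417]) spool();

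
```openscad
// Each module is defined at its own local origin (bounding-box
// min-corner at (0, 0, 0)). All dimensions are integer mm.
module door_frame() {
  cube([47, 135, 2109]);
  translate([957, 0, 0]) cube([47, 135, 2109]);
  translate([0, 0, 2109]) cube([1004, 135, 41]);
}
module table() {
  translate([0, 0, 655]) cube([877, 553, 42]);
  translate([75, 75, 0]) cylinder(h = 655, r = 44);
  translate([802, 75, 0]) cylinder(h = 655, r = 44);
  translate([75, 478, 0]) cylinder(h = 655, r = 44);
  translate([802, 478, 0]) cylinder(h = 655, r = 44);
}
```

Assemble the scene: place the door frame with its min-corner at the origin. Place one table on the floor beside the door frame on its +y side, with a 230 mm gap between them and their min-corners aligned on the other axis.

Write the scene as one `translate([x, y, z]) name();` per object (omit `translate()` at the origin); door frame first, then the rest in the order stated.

door_frame();
translate([0, 365, 0]) table();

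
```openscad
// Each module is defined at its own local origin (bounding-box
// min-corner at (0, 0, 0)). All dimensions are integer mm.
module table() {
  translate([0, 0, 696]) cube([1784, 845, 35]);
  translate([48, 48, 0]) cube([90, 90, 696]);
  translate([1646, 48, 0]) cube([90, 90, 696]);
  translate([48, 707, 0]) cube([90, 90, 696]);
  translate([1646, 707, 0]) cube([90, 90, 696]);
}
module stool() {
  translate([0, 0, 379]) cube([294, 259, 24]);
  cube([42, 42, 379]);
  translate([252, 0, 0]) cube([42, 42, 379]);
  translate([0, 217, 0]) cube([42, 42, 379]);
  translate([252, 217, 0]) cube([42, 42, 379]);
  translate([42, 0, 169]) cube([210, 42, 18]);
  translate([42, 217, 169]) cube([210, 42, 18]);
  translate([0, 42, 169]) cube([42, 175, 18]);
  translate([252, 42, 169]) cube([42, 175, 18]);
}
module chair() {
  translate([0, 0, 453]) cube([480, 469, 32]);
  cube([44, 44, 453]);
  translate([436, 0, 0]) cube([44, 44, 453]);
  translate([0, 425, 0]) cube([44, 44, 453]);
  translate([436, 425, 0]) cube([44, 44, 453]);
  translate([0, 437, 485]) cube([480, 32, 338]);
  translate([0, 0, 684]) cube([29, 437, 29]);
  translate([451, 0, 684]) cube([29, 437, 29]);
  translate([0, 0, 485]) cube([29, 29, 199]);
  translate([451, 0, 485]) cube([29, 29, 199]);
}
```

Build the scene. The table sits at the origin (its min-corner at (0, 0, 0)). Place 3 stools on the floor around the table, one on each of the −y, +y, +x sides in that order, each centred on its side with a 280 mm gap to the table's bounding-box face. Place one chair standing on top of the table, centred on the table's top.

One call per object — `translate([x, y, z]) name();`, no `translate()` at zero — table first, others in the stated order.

table();
translate([745, -539, 0]) stool();
translate([745, 1125, 0]) stool();
translate([2064, 293, 0]) stool();
translate([652, 188, 731]) chair();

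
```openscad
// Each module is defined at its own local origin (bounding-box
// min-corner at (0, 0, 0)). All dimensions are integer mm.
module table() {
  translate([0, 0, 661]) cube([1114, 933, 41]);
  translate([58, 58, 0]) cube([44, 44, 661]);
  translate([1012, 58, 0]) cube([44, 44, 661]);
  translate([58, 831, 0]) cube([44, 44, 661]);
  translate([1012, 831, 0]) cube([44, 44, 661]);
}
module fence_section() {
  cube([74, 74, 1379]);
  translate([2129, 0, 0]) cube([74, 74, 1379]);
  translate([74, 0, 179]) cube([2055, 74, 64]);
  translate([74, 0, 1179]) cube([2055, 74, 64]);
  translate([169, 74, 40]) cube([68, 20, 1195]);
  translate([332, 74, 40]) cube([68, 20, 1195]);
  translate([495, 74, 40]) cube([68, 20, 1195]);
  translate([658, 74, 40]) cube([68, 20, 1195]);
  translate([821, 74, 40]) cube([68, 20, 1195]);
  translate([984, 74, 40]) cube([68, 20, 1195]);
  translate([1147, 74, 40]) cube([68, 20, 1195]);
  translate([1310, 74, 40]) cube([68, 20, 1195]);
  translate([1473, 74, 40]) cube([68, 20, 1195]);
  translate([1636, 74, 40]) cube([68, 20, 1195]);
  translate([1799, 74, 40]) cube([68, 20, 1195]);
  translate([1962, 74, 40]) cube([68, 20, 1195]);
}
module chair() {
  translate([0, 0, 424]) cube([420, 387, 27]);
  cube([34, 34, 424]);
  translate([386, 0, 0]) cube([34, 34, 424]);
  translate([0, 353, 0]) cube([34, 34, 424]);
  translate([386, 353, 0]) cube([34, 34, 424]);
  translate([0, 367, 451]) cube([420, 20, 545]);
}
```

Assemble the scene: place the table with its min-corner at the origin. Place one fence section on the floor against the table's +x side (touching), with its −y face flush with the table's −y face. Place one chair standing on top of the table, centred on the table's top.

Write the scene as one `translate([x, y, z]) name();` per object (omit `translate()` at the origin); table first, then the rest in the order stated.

table();
translate([1114, 0, 0]) fence_section();
translate([347, 273, 702]) chair();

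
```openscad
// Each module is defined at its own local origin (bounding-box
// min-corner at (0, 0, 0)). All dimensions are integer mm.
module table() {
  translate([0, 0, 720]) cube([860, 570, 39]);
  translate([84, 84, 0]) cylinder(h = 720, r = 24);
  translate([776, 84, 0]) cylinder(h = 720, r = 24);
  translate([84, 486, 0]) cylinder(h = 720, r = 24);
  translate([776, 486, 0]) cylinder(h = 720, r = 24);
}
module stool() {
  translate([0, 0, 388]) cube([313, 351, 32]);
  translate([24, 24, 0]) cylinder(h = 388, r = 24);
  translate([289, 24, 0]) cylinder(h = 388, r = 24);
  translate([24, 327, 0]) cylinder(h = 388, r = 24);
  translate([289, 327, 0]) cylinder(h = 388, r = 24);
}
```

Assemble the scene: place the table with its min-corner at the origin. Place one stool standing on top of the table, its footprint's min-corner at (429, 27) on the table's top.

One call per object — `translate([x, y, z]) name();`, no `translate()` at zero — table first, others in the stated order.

table();
translate([429, 27, 759]) stool();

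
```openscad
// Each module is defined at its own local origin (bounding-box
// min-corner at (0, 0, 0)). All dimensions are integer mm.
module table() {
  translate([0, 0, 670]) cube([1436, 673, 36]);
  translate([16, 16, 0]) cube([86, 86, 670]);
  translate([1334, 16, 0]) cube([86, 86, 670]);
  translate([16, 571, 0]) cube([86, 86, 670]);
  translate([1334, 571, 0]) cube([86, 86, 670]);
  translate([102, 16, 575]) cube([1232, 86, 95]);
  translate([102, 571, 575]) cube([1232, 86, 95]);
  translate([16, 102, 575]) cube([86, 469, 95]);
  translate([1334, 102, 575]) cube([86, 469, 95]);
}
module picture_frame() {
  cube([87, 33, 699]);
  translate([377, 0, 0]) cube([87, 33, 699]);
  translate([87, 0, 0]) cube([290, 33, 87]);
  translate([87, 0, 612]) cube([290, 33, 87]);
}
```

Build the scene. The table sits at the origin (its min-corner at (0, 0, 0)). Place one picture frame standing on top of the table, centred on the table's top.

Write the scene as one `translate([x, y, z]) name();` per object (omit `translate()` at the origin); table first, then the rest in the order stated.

table();
translate([486, 320, 706]) picture_frame();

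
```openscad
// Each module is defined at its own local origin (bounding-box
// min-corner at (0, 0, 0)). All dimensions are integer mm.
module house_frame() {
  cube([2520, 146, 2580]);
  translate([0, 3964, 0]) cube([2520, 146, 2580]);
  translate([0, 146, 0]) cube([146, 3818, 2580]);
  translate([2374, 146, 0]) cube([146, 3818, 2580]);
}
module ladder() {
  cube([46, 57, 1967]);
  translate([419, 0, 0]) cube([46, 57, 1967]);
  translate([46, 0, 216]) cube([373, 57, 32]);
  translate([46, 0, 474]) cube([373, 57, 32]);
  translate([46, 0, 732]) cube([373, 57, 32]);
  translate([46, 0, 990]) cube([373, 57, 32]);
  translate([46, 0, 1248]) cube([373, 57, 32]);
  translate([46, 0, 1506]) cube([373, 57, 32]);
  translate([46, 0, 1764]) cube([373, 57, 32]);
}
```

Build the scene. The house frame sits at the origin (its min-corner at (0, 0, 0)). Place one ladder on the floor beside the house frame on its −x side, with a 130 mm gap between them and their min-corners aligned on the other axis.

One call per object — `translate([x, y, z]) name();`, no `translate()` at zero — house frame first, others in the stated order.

house_frame();
translate([-595, 0, 0]) ladder();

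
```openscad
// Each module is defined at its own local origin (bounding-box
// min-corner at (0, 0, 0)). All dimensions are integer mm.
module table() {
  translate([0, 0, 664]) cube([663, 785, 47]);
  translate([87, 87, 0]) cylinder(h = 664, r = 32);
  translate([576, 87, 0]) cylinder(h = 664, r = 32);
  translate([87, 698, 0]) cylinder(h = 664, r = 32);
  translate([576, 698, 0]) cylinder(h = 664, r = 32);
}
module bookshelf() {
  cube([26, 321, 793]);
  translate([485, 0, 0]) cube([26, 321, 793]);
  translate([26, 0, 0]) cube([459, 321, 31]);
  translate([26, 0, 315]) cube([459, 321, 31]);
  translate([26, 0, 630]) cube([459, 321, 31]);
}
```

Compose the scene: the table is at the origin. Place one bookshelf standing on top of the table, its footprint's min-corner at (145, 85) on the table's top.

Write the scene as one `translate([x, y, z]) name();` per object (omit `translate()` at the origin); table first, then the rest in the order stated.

table();
translate([145, 85, 711]) bookshelf();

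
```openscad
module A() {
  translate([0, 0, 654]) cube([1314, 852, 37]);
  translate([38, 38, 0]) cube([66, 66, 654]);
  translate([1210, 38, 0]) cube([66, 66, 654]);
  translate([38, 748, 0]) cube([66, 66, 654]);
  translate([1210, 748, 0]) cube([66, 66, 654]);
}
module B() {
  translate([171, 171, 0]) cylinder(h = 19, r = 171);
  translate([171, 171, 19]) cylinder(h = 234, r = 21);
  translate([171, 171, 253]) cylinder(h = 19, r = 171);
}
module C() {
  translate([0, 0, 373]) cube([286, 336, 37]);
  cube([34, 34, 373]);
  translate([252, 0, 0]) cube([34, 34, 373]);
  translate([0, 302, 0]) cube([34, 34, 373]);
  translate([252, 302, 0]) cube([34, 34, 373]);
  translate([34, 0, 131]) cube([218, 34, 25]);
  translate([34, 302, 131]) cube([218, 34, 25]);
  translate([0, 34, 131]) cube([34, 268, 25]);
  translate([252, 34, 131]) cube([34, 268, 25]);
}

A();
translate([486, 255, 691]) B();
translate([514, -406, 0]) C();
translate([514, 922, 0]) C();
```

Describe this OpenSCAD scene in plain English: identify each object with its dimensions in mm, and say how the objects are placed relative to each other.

A is a table: top 1314 mm (x) × 852 mm (y), 37 mm thick, upper face at z = 691 mm, on four 66×66 mm square legs, each inset 38 mm from the nearest pair of top edges, running from z = 0 to the bottom of the top.

B is a spool: two coaxial disc flanges of radius 171 mm and thickness 19 mm, joined by a core cylinder of radius 21 mm and height 234 mm. The lower flange rests on z = 0 and the three cylinders share a vertical axis.

C is a four-legged stool. The seat is 286×336 mm, 37 mm thick, top at z = 410 mm. It stands on four square legs, each 34×34 mm in cross-section, from z = 0 to the seat underside, each flush with a corner of the seat. Four stretchers, 34 mm wide and 25 mm tall, connect adjacent legs with their undersides at z = 131 mm, each running between the inner faces of the legs it joins and aligned with the legs' outer faces on the other axis.

The spool is on top of the table, centred. Two stools sit around the table at the −y, +y sides.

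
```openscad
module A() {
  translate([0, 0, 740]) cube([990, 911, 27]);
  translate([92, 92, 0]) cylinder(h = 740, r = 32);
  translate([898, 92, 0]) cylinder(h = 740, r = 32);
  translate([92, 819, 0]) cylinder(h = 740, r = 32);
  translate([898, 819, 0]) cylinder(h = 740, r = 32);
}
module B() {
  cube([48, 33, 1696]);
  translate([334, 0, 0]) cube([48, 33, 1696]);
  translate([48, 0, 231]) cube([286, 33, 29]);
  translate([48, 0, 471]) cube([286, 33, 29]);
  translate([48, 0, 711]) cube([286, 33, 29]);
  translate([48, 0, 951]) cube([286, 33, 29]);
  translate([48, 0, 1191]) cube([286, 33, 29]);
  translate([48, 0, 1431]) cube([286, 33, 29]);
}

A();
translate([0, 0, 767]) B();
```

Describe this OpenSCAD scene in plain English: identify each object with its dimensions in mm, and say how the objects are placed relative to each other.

A is a table: top 990 mm (x) × 911 mm (y), 27 mm thick, upper face at z = 767 mm, on four round legs of 64 mm diameter, each leg's bounding box inset 60 mm from the nearest pair of top edges, running from z = 0 to the bottom of the top.

B is a wooden ladder with two side rails of 48×33 mm section and 1696 mm height, set 382 mm apart overall. Between them run 6 rectangular rungs (33 mm deep, 29 mm thick), front faces flush with the rails' −y face. The bottom of the first rung is 231 mm above the floor and each subsequent rung is 240 mm higher than the one below.

The ladder is on top of the table.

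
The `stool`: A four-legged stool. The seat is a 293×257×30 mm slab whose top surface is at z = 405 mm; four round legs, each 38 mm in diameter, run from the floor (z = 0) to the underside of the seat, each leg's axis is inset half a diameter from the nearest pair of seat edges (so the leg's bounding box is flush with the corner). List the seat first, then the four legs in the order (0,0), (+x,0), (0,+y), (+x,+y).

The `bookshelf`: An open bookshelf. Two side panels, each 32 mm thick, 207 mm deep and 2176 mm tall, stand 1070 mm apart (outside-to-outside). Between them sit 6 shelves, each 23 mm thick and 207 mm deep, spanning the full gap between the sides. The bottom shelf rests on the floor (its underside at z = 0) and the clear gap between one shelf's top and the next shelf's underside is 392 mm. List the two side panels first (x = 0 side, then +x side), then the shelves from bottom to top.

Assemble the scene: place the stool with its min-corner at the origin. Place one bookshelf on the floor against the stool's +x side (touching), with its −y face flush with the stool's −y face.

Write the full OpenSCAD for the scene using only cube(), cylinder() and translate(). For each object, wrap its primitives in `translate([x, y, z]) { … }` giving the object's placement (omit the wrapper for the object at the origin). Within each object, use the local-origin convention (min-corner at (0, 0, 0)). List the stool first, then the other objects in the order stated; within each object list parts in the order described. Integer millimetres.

translate([0, 0, 375]) cube([293, 257, 30]);
translate([19, 19, 0]) cylinder(h = 375, r = 19);
translate([274, 19, 0]) cylinder(h = 375, r = 19);
translate([19, 238, 0]) cylinder(h = 375, r = 19);
translate([274, 238, 0]) cylinder(h = 375, r = 19);
translate([293, 0, 0]) {
  cube([32, 207, 2176]);
  translate([1038, 0, 0]) cube([32, 207, 2176]);
  translate([32, 0, 0]) cube([1006, 207, 23]);
  translate([32, 0, 415]) cube([1006, 207, 23]);
  translate([32, 0, 830]) cube([1006, 207, 23]);
  translate([32, 0, 1245]) cube([1006, 207, 23]);
  translate([32, 0, 1660]) cube([1006, 207, 23]);
  translate([32, 0, 2075]) cube([1006, 207, 23]);
}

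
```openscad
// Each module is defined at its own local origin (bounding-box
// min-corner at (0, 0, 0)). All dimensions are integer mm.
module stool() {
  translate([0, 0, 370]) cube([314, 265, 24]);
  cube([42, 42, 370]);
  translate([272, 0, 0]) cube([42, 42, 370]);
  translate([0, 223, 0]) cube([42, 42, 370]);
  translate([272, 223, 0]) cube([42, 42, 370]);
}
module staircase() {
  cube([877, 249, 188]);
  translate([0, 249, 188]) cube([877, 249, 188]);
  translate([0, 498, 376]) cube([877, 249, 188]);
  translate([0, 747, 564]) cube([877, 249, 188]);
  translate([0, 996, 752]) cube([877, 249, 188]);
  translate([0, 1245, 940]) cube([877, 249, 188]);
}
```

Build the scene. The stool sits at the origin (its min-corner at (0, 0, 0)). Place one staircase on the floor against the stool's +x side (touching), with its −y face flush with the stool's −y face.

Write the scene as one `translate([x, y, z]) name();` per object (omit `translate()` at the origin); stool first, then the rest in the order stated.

stool();
translate([314, 0, 0]) staircase();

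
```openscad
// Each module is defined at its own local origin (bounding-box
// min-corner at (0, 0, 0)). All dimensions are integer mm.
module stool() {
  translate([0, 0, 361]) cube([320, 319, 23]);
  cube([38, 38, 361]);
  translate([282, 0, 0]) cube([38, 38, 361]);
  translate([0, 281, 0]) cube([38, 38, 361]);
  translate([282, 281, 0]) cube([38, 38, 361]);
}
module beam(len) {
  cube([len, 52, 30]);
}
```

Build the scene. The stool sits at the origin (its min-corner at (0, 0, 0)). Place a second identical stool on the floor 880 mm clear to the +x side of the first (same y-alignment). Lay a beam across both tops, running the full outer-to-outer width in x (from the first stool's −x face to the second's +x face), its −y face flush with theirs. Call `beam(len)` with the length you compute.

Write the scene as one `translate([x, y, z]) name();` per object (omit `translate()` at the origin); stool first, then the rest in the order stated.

stool();
translate([1200, 0, 0]) stool();
translate([0, 0, 384]) beam(1520);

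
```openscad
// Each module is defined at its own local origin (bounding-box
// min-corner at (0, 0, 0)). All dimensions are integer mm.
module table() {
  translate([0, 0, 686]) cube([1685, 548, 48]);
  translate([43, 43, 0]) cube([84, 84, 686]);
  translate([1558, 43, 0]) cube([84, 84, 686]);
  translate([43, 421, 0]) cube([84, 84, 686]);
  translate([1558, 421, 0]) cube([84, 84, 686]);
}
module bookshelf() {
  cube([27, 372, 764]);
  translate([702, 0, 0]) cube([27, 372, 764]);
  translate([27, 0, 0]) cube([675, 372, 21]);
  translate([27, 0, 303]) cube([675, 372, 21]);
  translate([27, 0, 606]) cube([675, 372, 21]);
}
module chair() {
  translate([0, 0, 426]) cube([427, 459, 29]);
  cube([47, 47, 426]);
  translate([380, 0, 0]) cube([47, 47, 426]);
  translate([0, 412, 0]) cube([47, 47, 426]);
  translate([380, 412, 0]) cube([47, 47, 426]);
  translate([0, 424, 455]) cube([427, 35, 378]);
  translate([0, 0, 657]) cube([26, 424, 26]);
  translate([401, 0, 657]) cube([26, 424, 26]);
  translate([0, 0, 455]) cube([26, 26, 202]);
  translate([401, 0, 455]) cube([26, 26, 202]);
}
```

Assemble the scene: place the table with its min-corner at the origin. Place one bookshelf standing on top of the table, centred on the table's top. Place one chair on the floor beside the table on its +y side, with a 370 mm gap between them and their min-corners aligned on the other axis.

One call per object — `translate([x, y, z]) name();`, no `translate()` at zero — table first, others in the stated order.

table();
translate([478, 88, 734]) bookshelf();
translate([0, 918, 0]) chair();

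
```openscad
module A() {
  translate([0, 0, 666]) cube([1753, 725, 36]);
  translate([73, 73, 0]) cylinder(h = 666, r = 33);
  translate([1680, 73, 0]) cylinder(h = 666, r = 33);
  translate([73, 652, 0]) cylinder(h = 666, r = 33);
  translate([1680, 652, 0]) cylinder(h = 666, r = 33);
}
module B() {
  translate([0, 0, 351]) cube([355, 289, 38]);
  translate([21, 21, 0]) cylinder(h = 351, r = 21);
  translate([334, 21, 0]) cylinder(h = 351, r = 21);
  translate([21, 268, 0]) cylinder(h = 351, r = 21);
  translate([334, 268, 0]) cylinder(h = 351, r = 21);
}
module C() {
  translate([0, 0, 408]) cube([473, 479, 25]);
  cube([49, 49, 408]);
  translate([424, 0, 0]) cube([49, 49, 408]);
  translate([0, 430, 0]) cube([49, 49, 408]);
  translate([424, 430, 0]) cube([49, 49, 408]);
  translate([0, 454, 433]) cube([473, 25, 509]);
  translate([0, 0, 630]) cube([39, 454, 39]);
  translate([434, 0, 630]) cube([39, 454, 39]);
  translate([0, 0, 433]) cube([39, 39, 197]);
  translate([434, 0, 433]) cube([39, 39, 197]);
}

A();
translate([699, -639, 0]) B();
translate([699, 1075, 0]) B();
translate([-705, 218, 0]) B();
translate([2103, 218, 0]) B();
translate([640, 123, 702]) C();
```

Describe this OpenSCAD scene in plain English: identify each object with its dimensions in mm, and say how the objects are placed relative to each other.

A is a rectangular dining table. The top is 1753×725×36 mm with its upper surface at z = 702 mm. It stands on four round legs of 66 mm diameter, each leg's bounding box inset 40 mm from the nearest pair of top edges, running from the floor to the underside of the top.

B is a simple wooden stool: a rectangular seat 355 mm (x) by 289 mm (y), 38 mm thick, top face at z = 389 mm, on four round legs, each 42 mm in diameter. The legs rest on z = 0, each leg's axis is inset half a diameter from the nearest pair of seat edges (so the leg's bounding box is flush with the corner).

C is a chair. The seat is a 473×479×25 mm slab with its top at z = 433 mm, on four 49×49 mm corner legs (flush with the seat edges, standing on z = 0). A flat backrest 25 mm thick, 509 mm tall, spans the full seat width and rises from the seat top along its +y edge, rear face flush with the rear of the seat. Two armrests of 39×39 mm section run along each side from the seat's front edge to the front of the backrest, top faces 236 mm above the seat top and outer faces flush with the seat's x-edges; a 39×39 mm post under the front of each armrest stands on the seat at the front corner.

Four stools sit around the table at the −y, +y, −x, +x sides. The chair is on top of the table, centred.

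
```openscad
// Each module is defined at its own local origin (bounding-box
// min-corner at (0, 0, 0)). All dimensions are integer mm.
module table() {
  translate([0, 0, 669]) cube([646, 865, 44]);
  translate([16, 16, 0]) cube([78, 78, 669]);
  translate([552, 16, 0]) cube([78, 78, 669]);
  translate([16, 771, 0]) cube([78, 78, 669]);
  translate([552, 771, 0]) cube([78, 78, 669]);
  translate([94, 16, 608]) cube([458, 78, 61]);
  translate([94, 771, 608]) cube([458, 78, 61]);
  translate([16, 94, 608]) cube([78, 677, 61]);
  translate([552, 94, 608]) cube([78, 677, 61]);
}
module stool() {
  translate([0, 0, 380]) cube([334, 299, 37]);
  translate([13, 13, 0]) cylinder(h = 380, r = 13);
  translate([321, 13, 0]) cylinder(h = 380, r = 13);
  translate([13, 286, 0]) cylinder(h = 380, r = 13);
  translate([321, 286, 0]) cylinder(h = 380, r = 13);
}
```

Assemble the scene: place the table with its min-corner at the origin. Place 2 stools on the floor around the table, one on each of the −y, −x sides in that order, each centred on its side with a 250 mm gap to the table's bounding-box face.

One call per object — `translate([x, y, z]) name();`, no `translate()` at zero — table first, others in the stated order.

table();
translate([156, -549, 0]) stool();
translate([-584, 283, 0]) stool();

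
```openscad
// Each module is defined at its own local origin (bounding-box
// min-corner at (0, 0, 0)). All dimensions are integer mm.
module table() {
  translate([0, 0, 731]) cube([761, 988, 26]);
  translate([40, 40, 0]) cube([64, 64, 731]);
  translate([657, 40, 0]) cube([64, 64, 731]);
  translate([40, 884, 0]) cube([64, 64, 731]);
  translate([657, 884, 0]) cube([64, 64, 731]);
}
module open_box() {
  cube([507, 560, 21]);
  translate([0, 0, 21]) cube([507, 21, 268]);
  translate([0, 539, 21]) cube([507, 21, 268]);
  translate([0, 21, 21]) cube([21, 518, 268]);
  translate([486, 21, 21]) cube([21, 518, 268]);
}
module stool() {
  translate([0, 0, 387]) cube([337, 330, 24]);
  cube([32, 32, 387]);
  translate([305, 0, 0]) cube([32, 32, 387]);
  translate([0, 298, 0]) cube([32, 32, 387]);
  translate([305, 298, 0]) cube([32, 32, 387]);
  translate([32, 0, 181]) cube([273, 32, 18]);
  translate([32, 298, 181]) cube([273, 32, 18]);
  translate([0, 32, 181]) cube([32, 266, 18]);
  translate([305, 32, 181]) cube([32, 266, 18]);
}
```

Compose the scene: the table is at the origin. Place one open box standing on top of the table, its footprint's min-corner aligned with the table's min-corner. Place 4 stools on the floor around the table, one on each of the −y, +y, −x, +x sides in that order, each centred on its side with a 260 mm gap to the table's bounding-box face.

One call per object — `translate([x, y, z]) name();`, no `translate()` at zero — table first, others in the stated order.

table();
translate([0, 0, 757]) open_box();
translate([212, -590, 0]) stool();
translate([212, 1248, 0]) stool();
translate([-597, 329, 0]) stool();
translate([1021, 329, 0]) stool();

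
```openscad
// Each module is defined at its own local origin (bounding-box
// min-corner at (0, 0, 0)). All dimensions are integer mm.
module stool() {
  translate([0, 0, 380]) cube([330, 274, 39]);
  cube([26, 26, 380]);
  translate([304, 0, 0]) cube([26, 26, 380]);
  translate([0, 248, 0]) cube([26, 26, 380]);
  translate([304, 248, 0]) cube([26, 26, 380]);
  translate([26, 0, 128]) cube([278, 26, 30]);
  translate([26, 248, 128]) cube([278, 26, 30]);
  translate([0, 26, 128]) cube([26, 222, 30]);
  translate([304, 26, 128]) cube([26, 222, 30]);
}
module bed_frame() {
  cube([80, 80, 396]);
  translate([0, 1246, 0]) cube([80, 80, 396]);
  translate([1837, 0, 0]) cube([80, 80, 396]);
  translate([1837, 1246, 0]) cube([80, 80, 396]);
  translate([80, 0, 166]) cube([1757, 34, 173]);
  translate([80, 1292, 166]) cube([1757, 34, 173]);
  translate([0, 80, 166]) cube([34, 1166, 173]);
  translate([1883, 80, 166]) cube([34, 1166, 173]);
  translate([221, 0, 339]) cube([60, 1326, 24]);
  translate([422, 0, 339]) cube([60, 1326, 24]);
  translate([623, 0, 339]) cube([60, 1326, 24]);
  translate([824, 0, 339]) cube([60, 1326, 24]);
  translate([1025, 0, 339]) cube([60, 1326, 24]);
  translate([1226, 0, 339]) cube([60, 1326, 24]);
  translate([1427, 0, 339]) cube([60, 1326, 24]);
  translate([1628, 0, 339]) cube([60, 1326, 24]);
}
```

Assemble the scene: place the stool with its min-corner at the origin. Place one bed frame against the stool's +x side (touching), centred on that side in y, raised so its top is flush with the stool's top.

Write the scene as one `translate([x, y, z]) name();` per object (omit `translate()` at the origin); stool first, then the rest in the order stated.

stool();
translate([330, -526, 23]) bed_frame();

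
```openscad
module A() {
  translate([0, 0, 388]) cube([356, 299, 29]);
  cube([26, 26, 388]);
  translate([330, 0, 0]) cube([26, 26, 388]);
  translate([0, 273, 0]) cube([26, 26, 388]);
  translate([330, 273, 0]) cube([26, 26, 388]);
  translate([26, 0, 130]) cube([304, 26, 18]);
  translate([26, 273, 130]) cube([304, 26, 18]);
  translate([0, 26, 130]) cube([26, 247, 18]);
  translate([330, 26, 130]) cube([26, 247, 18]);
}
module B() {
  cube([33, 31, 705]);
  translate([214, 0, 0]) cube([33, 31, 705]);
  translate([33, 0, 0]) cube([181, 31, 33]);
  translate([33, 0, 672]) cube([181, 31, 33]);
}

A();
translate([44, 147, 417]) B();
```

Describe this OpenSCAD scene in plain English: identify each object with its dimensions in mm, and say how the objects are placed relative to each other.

A is a simple wooden stool: a rectangular seat 356 mm (x) by 299 mm (y), 29 mm thick, top face at z = 417 mm, on four square legs, each 26×26 mm in cross-section. The legs rest on z = 0, each flush with a corner of the seat. Four stretchers, 26 mm wide and 18 mm tall, connect adjacent legs with their undersides at z = 130 mm, each running between the inner faces of the legs it joins and aligned with the legs' outer faces on the other axis.

B is a rectangular picture frame lying in the x–z plane (depth along y). The opening is 181 mm wide (x) by 639 mm tall (z), surrounded by a border 33 mm wide on all four sides. The frame is 31 mm deep and is made of two full-height vertical stiles with two horizontal rails fitted between them.

The picture frame is on top of the stool.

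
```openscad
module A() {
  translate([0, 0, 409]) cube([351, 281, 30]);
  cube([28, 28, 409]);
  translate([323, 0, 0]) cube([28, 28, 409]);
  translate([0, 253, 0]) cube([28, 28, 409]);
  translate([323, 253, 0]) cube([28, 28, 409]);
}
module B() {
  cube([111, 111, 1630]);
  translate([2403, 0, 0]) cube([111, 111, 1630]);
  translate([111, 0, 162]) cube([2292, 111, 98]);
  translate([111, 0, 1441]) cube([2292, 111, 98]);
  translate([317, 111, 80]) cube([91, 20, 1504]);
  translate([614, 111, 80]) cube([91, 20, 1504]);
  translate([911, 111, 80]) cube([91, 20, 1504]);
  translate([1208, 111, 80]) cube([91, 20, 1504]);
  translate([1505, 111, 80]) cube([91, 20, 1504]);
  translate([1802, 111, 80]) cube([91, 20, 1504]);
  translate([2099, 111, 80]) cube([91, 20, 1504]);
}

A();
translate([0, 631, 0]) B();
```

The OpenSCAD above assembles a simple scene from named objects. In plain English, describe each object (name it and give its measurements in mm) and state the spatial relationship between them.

A is a four-legged stool. The seat is 351×281 mm, 30 mm thick, top at z = 439 mm. It stands on four square legs, each 28×28 mm in cross-section, from z = 0 to the seat underside, each flush with a corner of the seat.

B is a fence section. Two 111×111 mm posts, 1630 mm tall, stand on the floor with a clear span of 2292 mm between their inner faces. Two horizontal rails of 111×98 mm section span the gap between the posts with their undersides at z = 162 mm and z = 1441 mm, flush with the posts' −y face. 7 pickets, each 91 mm wide, 20 mm thick and 1504 mm tall, are fixed to the +y face of the rails with their bottoms at z = 80 mm, evenly spaced across the span with equal gaps (rounded down to the nearest mm) at the −x end and between each pair — any rounding remainder accumulates at the +x end.

The fence section is on the floor beside the stool on its +y side.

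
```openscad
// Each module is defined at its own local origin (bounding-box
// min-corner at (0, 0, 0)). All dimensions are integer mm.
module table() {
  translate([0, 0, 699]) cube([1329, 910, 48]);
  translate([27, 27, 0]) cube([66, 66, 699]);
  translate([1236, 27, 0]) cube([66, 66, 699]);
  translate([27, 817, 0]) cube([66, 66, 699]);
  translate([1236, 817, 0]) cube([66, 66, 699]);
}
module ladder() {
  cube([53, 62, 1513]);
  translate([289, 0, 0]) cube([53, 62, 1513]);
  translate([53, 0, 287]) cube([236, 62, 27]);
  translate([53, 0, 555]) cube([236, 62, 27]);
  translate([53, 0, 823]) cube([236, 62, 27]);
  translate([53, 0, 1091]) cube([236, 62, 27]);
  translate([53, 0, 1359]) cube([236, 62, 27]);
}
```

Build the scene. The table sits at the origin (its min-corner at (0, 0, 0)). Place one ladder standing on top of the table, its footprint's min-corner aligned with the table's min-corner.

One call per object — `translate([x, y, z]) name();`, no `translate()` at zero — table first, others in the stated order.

table();
translate([0, 0, 747]) ladder();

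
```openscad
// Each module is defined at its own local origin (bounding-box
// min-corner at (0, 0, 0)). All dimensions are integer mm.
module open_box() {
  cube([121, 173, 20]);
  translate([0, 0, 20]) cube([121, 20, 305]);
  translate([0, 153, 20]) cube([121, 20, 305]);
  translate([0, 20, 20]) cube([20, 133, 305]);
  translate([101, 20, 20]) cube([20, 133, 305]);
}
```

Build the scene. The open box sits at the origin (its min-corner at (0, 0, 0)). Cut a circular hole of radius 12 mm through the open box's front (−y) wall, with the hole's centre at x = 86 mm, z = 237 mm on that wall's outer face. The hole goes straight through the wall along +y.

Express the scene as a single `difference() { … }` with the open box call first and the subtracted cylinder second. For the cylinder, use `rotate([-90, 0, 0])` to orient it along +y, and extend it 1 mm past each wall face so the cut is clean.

difference() {
  open_box();
  translate([86, -1, 237]) rotate([-90, 0, 0]) cylinder(h = 22, r = 12);
}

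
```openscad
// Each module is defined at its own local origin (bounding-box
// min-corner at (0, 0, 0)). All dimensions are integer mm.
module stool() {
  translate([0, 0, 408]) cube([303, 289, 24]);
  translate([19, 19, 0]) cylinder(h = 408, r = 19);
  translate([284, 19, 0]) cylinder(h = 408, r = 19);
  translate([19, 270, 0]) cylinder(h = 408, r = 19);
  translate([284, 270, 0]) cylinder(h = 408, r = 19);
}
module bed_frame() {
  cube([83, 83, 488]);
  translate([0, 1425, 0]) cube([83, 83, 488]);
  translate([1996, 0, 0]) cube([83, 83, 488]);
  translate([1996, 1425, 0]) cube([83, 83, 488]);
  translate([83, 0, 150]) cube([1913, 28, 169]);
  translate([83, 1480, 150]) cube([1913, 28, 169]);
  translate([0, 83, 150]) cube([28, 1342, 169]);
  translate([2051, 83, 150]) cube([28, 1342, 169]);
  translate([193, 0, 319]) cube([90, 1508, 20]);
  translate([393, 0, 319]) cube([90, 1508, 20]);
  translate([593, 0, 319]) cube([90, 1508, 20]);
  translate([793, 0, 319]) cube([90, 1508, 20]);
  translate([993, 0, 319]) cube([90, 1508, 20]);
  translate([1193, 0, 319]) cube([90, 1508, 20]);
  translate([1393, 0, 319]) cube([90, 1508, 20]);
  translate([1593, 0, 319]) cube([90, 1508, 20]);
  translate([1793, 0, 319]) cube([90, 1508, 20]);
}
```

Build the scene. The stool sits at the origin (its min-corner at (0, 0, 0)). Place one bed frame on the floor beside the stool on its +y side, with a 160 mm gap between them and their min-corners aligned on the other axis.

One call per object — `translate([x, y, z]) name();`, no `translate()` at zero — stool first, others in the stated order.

stool();
translate([0, 449, 0]) bed_frame();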